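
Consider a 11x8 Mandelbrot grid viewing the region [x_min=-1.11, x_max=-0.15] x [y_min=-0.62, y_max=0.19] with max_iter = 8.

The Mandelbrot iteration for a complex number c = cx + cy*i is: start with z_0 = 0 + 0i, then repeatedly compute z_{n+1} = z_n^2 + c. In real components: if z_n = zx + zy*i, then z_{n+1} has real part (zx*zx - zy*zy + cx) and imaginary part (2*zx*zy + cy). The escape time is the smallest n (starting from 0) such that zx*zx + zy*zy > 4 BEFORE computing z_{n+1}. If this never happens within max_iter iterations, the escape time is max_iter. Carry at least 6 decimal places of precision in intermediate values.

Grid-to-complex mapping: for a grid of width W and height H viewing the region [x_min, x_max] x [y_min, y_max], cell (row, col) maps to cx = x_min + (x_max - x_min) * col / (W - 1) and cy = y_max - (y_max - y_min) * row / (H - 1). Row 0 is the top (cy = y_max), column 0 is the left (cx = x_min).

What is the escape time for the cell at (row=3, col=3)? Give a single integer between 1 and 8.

z_0 = 0 + 0i, c = -0.8220 + -0.1571i
Iter 1: z = -0.8220 + -0.1571i, |z|^2 = 0.7004
Iter 2: z = -0.1710 + 0.1012i, |z|^2 = 0.0395
Iter 3: z = -0.8030 + -0.1918i, |z|^2 = 0.6816
Iter 4: z = -0.2140 + 0.1508i, |z|^2 = 0.0685
Iter 5: z = -0.7990 + -0.2217i, |z|^2 = 0.6875
Iter 6: z = -0.2328 + 0.1971i, |z|^2 = 0.0930
Iter 7: z = -0.8066 + -0.2489i, |z|^2 = 0.7126

Answer: 8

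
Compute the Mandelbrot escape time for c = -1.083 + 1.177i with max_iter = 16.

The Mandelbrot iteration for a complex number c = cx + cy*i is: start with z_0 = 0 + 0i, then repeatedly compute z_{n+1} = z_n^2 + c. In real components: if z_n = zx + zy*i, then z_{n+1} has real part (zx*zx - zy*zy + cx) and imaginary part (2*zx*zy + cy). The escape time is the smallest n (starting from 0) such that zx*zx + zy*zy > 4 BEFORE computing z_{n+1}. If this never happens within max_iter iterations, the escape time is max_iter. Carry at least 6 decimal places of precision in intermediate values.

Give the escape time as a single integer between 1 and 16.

Answer: 3

Derivation:
z_0 = 0 + 0i, c = -1.0830 + 1.1770i
Iter 1: z = -1.0830 + 1.1770i, |z|^2 = 2.5582
Iter 2: z = -1.2954 + -1.3724i, |z|^2 = 3.5616
Iter 3: z = -1.2883 + 4.7327i, |z|^2 = 24.0579
Escaped at iteration 3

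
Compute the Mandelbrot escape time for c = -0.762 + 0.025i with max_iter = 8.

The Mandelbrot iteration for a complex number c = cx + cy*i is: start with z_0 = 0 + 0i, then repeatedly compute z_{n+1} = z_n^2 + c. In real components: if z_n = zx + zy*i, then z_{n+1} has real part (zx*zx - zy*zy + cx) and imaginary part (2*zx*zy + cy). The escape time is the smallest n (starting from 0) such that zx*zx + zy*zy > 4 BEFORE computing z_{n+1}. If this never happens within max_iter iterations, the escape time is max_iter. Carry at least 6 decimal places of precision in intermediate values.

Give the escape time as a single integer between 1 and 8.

Answer: 8

Derivation:
z_0 = 0 + 0i, c = -0.7620 + 0.0250i
Iter 1: z = -0.7620 + 0.0250i, |z|^2 = 0.5813
Iter 2: z = -0.1820 + -0.0131i, |z|^2 = 0.0333
Iter 3: z = -0.7291 + 0.0298i, |z|^2 = 0.5324
Iter 4: z = -0.2314 + -0.0184i, |z|^2 = 0.0539
Iter 5: z = -0.7088 + 0.0335i, |z|^2 = 0.5035
Iter 6: z = -0.2607 + -0.0225i, |z|^2 = 0.0685
Iter 7: z = -0.6945 + 0.0367i, |z|^2 = 0.4837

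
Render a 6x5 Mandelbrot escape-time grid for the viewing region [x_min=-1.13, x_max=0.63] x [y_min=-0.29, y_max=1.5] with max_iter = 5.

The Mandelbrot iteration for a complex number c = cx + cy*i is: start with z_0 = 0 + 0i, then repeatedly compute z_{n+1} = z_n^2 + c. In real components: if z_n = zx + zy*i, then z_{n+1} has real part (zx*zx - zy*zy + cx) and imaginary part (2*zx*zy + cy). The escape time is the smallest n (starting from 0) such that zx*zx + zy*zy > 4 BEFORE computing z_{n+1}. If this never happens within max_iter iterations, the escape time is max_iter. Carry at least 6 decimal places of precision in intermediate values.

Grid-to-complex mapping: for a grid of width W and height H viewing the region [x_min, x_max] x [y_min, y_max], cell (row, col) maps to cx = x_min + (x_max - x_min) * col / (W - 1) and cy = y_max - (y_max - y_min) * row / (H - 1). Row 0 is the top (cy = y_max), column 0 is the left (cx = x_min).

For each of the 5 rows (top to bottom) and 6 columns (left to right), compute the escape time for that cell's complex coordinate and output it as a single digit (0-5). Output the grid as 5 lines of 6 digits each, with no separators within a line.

(row=0, col=0): c = -1.1300 + 1.5000i → escape time 2
(row=0, col=1): c = -0.7780 + 1.5000i → escape time 2
(row=0, col=2): c = -0.4260 + 1.5000i → escape time 2
(row=0, col=3): c = -0.0740 + 1.5000i → escape time 2
(row=0, col=4): c = 0.2780 + 1.5000i → escape time 2
(row=0, col=5): c = 0.6300 + 1.5000i → escape time 2
(row=1, col=0): c = -1.1300 + 1.0525i → escape time 3
(row=1, col=1): c = -0.7780 + 1.0525i → escape time 3
(row=1, col=2): c = -0.4260 + 1.0525i → escape time 4
(row=1, col=3): c = -0.0740 + 1.0525i → escape time 5
(row=1, col=4): c = 0.2780 + 1.0525i → escape time 3
(row=1, col=5): c = 0.6300 + 1.0525i → escape time 2
(row=2, col=0): c = -1.1300 + 0.6050i → escape time 4
(row=2, col=1): c = -0.7780 + 0.6050i → escape time 5
(row=2, col=2): c = -0.4260 + 0.6050i → escape time 5
(row=2, col=3): c = -0.0740 + 0.6050i → escape time 5
(row=2, col=4): c = 0.2780 + 0.6050i → escape time 5
(row=2, col=5): c = 0.6300 + 0.6050i → escape time 3
(row=3, col=0): c = -1.1300 + 0.1575i → escape time 5
(row=3, col=1): c = -0.7780 + 0.1575i → escape time 5
(row=3, col=2): c = -0.4260 + 0.1575i → escape time 5
(row=3, col=3): c = -0.0740 + 0.1575i → escape time 5
(row=3, col=4): c = 0.2780 + 0.1575i → escape time 5
(row=3, col=5): c = 0.6300 + 0.1575i → escape time 4
(row=4, col=0): c = -1.1300 + -0.2900i → escape time 5
(row=4, col=1): c = -0.7780 + -0.2900i → escape time 5
(row=4, col=2): c = -0.4260 + -0.2900i → escape time 5
(row=4, col=3): c = -0.0740 + -0.2900i → escape time 5
(row=4, col=4): c = 0.2780 + -0.2900i → escape time 5
(row=4, col=5): c = 0.6300 + -0.2900i → escape time 4

Answer: 222222
334532
455553
555554
555554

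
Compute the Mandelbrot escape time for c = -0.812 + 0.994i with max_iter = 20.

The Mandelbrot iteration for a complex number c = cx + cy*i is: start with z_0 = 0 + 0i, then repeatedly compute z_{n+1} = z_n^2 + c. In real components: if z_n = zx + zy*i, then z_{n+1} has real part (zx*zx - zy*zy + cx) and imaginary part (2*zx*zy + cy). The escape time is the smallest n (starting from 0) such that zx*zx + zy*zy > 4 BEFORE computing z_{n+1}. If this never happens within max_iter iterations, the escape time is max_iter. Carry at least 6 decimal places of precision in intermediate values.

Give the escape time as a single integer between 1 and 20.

z_0 = 0 + 0i, c = -0.8120 + 0.9940i
Iter 1: z = -0.8120 + 0.9940i, |z|^2 = 1.6474
Iter 2: z = -1.1407 + -0.6203i, |z|^2 = 1.6859
Iter 3: z = 0.1045 + 2.4090i, |z|^2 = 5.8144
Escaped at iteration 3

Answer: 3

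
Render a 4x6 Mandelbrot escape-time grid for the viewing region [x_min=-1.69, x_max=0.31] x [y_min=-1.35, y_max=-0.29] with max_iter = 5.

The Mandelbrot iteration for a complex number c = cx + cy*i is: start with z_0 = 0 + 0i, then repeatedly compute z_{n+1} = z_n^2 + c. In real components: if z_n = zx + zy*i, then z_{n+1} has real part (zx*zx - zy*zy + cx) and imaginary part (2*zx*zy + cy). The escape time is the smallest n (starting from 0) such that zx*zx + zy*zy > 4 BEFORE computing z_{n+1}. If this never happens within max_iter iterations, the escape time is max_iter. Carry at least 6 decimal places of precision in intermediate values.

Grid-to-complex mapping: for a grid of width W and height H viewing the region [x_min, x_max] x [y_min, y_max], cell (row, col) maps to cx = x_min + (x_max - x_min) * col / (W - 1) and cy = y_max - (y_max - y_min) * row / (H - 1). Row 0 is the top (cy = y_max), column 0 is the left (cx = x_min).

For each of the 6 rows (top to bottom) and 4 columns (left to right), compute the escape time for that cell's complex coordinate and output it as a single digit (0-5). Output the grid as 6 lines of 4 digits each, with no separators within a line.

(row=0, col=0): c = -1.6900 + -0.2900i → escape time 4
(row=0, col=1): c = -1.0233 + -0.2900i → escape time 5
(row=0, col=2): c = -0.3567 + -0.2900i → escape time 5
(row=0, col=3): c = 0.3100 + -0.2900i → escape time 5
(row=1, col=0): c = -1.6900 + -0.5020i → escape time 3
(row=1, col=1): c = -1.0233 + -0.5020i → escape time 5
(row=1, col=2): c = -0.3567 + -0.5020i → escape time 5
(row=1, col=3): c = 0.3100 + -0.5020i → escape time 5
(row=2, col=0): c = -1.6900 + -0.7140i → escape time 3
(row=2, col=1): c = -1.0233 + -0.7140i → escape time 4
(row=2, col=2): c = -0.3567 + -0.7140i → escape time 5
(row=2, col=3): c = 0.3100 + -0.7140i → escape time 5
(row=3, col=0): c = -1.6900 + -0.9260i → escape time 2
(row=3, col=1): c = -1.0233 + -0.9260i → escape time 3
(row=3, col=2): c = -0.3567 + -0.9260i → escape time 5
(row=3, col=3): c = 0.3100 + -0.9260i → escape time 4
(row=4, col=0): c = -1.6900 + -1.1380i → escape time 1
(row=4, col=1): c = -1.0233 + -1.1380i → escape time 3
(row=4, col=2): c = -0.3567 + -1.1380i → escape time 4
(row=4, col=3): c = 0.3100 + -1.1380i → escape time 2
(row=5, col=0): c = -1.6900 + -1.3500i → escape time 1
(row=5, col=1): c = -1.0233 + -1.3500i → escape time 2
(row=5, col=2): c = -0.3567 + -1.3500i → escape time 2
(row=5, col=3): c = 0.3100 + -1.3500i → escape time 2

Answer: 4555
3555
3455
2354
1342
1222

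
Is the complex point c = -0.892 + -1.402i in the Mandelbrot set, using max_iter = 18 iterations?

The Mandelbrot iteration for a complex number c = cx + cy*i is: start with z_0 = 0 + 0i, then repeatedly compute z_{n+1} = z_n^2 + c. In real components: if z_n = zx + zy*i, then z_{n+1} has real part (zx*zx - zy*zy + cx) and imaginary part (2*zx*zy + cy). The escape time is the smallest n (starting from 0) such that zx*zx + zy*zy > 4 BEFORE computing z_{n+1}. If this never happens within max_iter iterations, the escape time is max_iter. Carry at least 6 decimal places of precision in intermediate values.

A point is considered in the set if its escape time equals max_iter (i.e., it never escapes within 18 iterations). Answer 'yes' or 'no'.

Answer: no

Derivation:
z_0 = 0 + 0i, c = -0.8920 + -1.4020i
Iter 1: z = -0.8920 + -1.4020i, |z|^2 = 2.7613
Iter 2: z = -2.0619 + 1.0992i, |z|^2 = 5.4598
Escaped at iteration 2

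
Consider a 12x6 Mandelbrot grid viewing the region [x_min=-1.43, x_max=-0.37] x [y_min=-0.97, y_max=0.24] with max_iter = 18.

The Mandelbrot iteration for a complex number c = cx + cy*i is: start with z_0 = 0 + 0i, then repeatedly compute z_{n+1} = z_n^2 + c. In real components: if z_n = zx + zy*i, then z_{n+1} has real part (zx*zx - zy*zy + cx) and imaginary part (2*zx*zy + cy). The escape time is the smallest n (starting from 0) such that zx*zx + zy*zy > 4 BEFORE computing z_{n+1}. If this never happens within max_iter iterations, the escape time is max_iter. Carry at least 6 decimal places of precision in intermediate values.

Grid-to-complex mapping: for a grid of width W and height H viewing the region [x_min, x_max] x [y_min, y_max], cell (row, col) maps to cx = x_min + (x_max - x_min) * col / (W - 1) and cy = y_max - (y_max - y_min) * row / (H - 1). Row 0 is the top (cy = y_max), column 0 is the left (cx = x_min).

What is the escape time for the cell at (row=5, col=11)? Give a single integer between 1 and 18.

z_0 = 0 + 0i, c = -0.3700 + -0.9700i
Iter 1: z = -0.3700 + -0.9700i, |z|^2 = 1.0778
Iter 2: z = -1.1740 + -0.2522i, |z|^2 = 1.4419
Iter 3: z = 0.9447 + -0.3778i, |z|^2 = 1.0352
Iter 4: z = 0.3796 + -1.6839i, |z|^2 = 2.9795
Iter 5: z = -3.0612 + -2.2485i, |z|^2 = 14.4272
Escaped at iteration 5

Answer: 5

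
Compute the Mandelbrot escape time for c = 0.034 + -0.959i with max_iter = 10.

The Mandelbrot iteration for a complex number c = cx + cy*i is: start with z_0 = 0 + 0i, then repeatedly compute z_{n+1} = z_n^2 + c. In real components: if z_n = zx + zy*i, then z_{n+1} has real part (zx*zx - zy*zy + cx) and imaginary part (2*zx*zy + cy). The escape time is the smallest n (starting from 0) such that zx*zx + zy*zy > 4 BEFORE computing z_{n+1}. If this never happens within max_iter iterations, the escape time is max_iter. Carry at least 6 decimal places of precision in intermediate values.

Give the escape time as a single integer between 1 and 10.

Answer: 6

Derivation:
z_0 = 0 + 0i, c = 0.0340 + -0.9590i
Iter 1: z = 0.0340 + -0.9590i, |z|^2 = 0.9208
Iter 2: z = -0.8845 + -1.0242i, |z|^2 = 1.8314
Iter 3: z = -0.2326 + 0.8529i, |z|^2 = 0.7815
Iter 4: z = -0.6393 + -1.3558i, |z|^2 = 2.2469
Iter 5: z = -1.3955 + 0.7745i, |z|^2 = 2.5473
Iter 6: z = 1.3816 + -3.1207i, |z|^2 = 11.6474
Escaped at iteration 6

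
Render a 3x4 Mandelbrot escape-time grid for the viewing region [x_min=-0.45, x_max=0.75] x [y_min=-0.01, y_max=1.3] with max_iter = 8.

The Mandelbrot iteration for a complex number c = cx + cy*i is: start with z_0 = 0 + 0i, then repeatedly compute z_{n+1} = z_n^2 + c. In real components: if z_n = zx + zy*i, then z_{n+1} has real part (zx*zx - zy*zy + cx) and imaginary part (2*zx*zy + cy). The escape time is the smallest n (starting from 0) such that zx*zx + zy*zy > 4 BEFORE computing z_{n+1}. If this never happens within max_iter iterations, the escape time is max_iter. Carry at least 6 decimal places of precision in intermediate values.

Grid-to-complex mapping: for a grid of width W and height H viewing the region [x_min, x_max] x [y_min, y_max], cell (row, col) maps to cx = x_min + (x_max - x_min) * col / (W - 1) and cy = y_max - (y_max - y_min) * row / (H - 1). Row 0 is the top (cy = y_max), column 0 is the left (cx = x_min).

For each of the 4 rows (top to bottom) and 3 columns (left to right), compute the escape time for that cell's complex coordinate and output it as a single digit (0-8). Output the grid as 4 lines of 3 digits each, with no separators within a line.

Answer: 322
552
883
883

Derivation:
(row=0, col=0): c = -0.4500 + 1.3000i → escape time 3
(row=0, col=1): c = 0.1500 + 1.3000i → escape time 2
(row=0, col=2): c = 0.7500 + 1.3000i → escape time 2
(row=1, col=0): c = -0.4500 + 0.8633i → escape time 5
(row=1, col=1): c = 0.1500 + 0.8633i → escape time 5
(row=1, col=2): c = 0.7500 + 0.8633i → escape time 2
(row=2, col=0): c = -0.4500 + 0.4267i → escape time 8
(row=2, col=1): c = 0.1500 + 0.4267i → escape time 8
(row=2, col=2): c = 0.7500 + 0.4267i → escape time 3
(row=3, col=0): c = -0.4500 + -0.0100i → escape time 8
(row=3, col=1): c = 0.1500 + -0.0100i → escape time 8
(row=3, col=2): c = 0.7500 + -0.0100i → escape time 3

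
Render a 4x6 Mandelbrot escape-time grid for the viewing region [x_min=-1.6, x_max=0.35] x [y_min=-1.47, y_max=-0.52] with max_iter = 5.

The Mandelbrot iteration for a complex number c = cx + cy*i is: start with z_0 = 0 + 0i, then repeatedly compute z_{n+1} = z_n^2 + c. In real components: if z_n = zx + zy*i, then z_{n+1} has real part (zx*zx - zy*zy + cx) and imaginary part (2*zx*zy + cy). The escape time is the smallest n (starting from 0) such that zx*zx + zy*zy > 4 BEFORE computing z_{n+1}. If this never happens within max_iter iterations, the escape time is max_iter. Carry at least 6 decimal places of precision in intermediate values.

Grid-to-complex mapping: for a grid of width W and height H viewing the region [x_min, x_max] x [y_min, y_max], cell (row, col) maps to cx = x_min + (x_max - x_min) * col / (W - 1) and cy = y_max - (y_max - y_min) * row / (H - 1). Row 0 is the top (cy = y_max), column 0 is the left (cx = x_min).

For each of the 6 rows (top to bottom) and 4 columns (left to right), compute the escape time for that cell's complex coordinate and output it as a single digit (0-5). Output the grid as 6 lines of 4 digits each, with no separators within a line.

Answer: 3555
3455
3354
2353
1232
1222

Derivation:
(row=0, col=0): c = -1.6000 + -0.5200i → escape time 3
(row=0, col=1): c = -0.9500 + -0.5200i → escape time 5
(row=0, col=2): c = -0.3000 + -0.5200i → escape time 5
(row=0, col=3): c = 0.3500 + -0.5200i → escape time 5
(row=1, col=0): c = -1.6000 + -0.7100i → escape time 3
(row=1, col=1): c = -0.9500 + -0.7100i → escape time 4
(row=1, col=2): c = -0.3000 + -0.7100i → escape time 5
(row=1, col=3): c = 0.3500 + -0.7100i → escape time 5
(row=2, col=0): c = -1.6000 + -0.9000i → escape time 3
(row=2, col=1): c = -0.9500 + -0.9000i → escape time 3
(row=2, col=2): c = -0.3000 + -0.9000i → escape time 5
(row=2, col=3): c = 0.3500 + -0.9000i → escape time 4
(row=3, col=0): c = -1.6000 + -1.0900i → escape time 2
(row=3, col=1): c = -0.9500 + -1.0900i → escape time 3
(row=3, col=2): c = -0.3000 + -1.0900i → escape time 5
(row=3, col=3): c = 0.3500 + -1.0900i → escape time 3
(row=4, col=0): c = -1.6000 + -1.2800i → escape time 1
(row=4, col=1): c = -0.9500 + -1.2800i → escape time 2
(row=4, col=2): c = -0.3000 + -1.2800i → escape time 3
(row=4, col=3): c = 0.3500 + -1.2800i → escape time 2
(row=5, col=0): c = -1.6000 + -1.4700i → escape time 1
(row=5, col=1): c = -0.9500 + -1.4700i → escape time 2
(row=5, col=2): c = -0.3000 + -1.4700i → escape time 2
(row=5, col=3): c = 0.3500 + -1.4700i → escape time 2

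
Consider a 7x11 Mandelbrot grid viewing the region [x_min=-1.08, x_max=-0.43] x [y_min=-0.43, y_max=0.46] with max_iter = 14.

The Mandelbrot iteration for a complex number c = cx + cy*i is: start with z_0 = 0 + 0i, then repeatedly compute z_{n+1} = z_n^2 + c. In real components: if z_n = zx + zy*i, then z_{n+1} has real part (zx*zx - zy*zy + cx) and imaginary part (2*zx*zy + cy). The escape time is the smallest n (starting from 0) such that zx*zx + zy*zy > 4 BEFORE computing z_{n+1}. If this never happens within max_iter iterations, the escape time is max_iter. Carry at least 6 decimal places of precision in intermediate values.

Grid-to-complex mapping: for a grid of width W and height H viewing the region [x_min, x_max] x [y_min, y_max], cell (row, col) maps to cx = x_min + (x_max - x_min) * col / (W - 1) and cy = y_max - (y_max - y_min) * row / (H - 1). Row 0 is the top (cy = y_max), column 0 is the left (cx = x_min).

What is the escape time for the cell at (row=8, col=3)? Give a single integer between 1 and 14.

Answer: 12

Derivation:
z_0 = 0 + 0i, c = -0.7550 + -0.2520i
Iter 1: z = -0.7550 + -0.2520i, |z|^2 = 0.6335
Iter 2: z = -0.2485 + 0.1285i, |z|^2 = 0.0783
Iter 3: z = -0.7098 + -0.3159i, |z|^2 = 0.6036
Iter 4: z = -0.3510 + 0.1964i, |z|^2 = 0.1618
Iter 5: z = -0.6704 + -0.3899i, |z|^2 = 0.6014
Iter 6: z = -0.4576 + 0.2707i, |z|^2 = 0.2827
Iter 7: z = -0.6189 + -0.4997i, |z|^2 = 0.6328
Iter 8: z = -0.6217 + 0.3666i, |z|^2 = 0.5209
Iter 9: z = -0.5028 + -0.7078i, |z|^2 = 0.7539
Iter 10: z = -1.0032 + 0.4599i, |z|^2 = 1.2178
Iter 11: z = 0.0399 + -1.1746i, |z|^2 = 1.3813
Iter 12: z = -2.1331 + -0.3457i, |z|^2 = 4.6698
Escaped at iteration 12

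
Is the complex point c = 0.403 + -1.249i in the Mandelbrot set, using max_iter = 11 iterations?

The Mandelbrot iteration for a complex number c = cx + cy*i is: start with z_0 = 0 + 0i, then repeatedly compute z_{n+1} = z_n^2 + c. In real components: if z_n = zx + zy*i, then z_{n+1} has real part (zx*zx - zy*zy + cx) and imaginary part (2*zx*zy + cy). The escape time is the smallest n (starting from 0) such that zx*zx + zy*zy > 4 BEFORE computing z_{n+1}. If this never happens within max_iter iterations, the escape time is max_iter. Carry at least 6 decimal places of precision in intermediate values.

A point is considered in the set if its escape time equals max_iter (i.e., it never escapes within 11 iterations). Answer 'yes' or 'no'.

Answer: no

Derivation:
z_0 = 0 + 0i, c = 0.4030 + -1.2490i
Iter 1: z = 0.4030 + -1.2490i, |z|^2 = 1.7224
Iter 2: z = -0.9946 + -2.2557i, |z|^2 = 6.0774
Escaped at iteration 2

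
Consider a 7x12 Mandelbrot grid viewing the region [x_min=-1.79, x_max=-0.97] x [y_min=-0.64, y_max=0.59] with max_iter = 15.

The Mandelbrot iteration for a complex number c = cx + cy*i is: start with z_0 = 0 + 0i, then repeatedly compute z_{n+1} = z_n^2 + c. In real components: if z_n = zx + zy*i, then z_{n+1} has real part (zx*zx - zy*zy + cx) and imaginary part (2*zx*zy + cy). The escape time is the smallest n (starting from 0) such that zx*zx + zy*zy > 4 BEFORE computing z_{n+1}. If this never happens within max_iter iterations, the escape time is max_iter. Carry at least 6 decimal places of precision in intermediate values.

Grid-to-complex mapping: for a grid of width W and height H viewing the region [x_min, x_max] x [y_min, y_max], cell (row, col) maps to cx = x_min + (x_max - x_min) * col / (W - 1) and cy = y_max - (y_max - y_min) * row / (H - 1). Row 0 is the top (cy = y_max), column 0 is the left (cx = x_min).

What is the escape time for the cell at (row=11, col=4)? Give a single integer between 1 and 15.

Answer: 3

Derivation:
z_0 = 0 + 0i, c = -1.2433 + -0.6400i
Iter 1: z = -1.2433 + -0.6400i, |z|^2 = 1.9555
Iter 2: z = -0.1071 + 0.9515i, |z|^2 = 0.9167
Iter 3: z = -2.1372 + -0.8437i, |z|^2 = 5.2793
Escaped at iteration 3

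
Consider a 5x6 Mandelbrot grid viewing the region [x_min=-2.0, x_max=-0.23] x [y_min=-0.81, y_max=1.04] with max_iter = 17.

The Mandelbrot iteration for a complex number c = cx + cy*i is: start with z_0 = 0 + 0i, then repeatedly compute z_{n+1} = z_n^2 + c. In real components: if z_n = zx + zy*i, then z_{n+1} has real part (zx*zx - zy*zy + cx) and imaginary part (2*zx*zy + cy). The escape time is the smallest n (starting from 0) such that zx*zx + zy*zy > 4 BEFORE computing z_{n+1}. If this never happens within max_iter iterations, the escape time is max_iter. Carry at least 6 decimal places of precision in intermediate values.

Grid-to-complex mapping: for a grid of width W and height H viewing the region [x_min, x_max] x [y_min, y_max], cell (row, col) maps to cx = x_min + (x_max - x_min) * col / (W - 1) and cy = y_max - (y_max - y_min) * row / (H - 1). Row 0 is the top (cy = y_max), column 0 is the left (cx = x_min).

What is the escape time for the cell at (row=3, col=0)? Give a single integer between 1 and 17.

Answer: 1

Derivation:
z_0 = 0 + 0i, c = -2.0000 + -0.0700i
Iter 1: z = -2.0000 + -0.0700i, |z|^2 = 4.0049
Escaped at iteration 1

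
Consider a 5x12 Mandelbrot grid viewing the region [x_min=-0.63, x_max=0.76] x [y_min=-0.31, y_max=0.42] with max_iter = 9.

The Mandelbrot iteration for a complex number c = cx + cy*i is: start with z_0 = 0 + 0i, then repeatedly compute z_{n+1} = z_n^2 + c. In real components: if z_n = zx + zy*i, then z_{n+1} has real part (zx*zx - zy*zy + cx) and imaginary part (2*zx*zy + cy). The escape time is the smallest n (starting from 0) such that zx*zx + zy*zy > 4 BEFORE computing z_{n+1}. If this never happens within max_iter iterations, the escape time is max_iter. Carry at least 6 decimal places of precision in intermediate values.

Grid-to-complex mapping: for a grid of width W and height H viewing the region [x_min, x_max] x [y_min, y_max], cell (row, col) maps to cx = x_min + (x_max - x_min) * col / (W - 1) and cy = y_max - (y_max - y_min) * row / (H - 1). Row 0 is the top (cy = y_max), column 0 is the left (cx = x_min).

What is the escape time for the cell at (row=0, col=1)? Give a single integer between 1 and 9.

z_0 = 0 + 0i, c = -0.2825 + 0.4200i
Iter 1: z = -0.2825 + 0.4200i, |z|^2 = 0.2562
Iter 2: z = -0.3791 + 0.1827i, |z|^2 = 0.1771
Iter 3: z = -0.1722 + 0.2815i, |z|^2 = 0.1089
Iter 4: z = -0.3321 + 0.3231i, |z|^2 = 0.2147
Iter 5: z = -0.2766 + 0.2054i, |z|^2 = 0.1187
Iter 6: z = -0.2482 + 0.3064i, |z|^2 = 0.1555
Iter 7: z = -0.3148 + 0.2679i, |z|^2 = 0.1709
Iter 8: z = -0.2552 + 0.2513i, |z|^2 = 0.1283

Answer: 9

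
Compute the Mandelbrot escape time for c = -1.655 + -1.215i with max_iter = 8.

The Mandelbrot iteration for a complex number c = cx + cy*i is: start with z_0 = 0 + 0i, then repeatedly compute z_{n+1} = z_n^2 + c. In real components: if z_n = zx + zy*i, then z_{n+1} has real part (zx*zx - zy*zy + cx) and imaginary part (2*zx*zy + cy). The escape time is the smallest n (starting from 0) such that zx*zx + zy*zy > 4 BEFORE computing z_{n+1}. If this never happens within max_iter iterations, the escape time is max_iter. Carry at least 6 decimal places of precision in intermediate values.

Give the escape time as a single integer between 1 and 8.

Answer: 1

Derivation:
z_0 = 0 + 0i, c = -1.6550 + -1.2150i
Iter 1: z = -1.6550 + -1.2150i, |z|^2 = 4.2153
Escaped at iteration 1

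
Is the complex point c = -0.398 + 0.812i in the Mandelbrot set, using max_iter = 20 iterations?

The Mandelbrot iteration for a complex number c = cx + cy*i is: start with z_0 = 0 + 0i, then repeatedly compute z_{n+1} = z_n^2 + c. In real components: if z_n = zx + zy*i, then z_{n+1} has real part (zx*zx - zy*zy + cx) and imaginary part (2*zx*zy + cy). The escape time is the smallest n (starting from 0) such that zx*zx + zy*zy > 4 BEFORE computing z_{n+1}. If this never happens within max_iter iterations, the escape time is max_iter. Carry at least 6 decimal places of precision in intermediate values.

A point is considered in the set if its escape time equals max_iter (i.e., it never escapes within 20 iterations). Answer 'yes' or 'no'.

z_0 = 0 + 0i, c = -0.3980 + 0.8120i
Iter 1: z = -0.3980 + 0.8120i, |z|^2 = 0.8177
Iter 2: z = -0.8989 + 0.1656i, |z|^2 = 0.8355
Iter 3: z = 0.3827 + 0.5142i, |z|^2 = 0.4108
Iter 4: z = -0.5160 + 1.2055i, |z|^2 = 1.7195
Iter 5: z = -1.5850 + -0.4320i, |z|^2 = 2.6990
Iter 6: z = 1.9277 + 2.1815i, |z|^2 = 8.4749
Escaped at iteration 6

Answer: no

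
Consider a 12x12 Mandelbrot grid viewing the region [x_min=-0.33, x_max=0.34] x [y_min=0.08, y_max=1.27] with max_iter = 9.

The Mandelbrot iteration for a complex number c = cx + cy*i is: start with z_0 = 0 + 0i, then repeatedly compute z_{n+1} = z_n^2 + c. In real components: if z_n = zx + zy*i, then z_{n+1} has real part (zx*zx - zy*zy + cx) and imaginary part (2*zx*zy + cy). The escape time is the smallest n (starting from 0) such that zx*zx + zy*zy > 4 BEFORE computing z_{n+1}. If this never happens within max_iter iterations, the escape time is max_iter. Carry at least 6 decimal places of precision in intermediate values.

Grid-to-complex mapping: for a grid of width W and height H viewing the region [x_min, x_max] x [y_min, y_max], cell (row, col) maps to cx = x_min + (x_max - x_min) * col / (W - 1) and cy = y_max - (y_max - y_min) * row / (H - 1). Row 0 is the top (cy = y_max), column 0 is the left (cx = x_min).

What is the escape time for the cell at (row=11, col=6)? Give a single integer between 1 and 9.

Answer: 9

Derivation:
z_0 = 0 + 0i, c = 0.0355 + 0.0800i
Iter 1: z = 0.0355 + 0.0800i, |z|^2 = 0.0077
Iter 2: z = 0.0303 + 0.0857i, |z|^2 = 0.0083
Iter 3: z = 0.0290 + 0.0852i, |z|^2 = 0.0081
Iter 4: z = 0.0290 + 0.0849i, |z|^2 = 0.0081
Iter 5: z = 0.0291 + 0.0849i, |z|^2 = 0.0081
Iter 6: z = 0.0291 + 0.0849i, |z|^2 = 0.0081
Iter 7: z = 0.0291 + 0.0849i, |z|^2 = 0.0081
Iter 8: z = 0.0291 + 0.0849i, |z|^2 = 0.0081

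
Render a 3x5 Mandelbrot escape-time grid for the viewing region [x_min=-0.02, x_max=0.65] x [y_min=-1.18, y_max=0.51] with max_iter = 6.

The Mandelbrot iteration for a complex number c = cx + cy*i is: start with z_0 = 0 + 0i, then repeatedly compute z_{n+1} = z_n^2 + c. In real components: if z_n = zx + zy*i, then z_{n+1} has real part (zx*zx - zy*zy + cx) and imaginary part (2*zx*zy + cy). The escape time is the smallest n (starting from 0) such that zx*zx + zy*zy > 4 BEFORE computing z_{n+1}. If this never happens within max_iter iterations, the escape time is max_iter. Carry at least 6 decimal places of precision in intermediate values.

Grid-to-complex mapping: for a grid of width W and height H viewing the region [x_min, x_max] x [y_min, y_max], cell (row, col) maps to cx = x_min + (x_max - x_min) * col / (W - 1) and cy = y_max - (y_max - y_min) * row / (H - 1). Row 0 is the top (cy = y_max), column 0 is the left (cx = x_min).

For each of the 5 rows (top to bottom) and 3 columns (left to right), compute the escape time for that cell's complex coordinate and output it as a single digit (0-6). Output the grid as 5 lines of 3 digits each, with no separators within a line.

Answer: 663
664
663
653
322

Derivation:
(row=0, col=0): c = -0.0200 + 0.5100i → escape time 6
(row=0, col=1): c = 0.3150 + 0.5100i → escape time 6
(row=0, col=2): c = 0.6500 + 0.5100i → escape time 3
(row=1, col=0): c = -0.0200 + 0.0875i → escape time 6
(row=1, col=1): c = 0.3150 + 0.0875i → escape time 6
(row=1, col=2): c = 0.6500 + 0.0875i → escape time 4
(row=2, col=0): c = -0.0200 + -0.3350i → escape time 6
(row=2, col=1): c = 0.3150 + -0.3350i → escape time 6
(row=2, col=2): c = 0.6500 + -0.3350i → escape time 3
(row=3, col=0): c = -0.0200 + -0.7575i → escape time 6
(row=3, col=1): c = 0.3150 + -0.7575i → escape time 5
(row=3, col=2): c = 0.6500 + -0.7575i → escape time 3
(row=4, col=0): c = -0.0200 + -1.1800i → escape time 3
(row=4, col=1): c = 0.3150 + -1.1800i → escape time 2
(row=4, col=2): c = 0.6500 + -1.1800i → escape time 2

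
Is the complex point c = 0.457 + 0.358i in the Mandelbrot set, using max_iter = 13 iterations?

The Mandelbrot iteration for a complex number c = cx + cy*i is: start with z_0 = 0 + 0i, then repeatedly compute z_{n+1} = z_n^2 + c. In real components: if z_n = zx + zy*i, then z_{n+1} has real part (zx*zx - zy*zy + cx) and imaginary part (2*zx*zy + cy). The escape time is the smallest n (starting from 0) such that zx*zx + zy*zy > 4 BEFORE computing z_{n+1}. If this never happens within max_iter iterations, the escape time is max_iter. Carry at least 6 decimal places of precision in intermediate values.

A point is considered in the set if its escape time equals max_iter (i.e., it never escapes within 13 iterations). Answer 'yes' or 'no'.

z_0 = 0 + 0i, c = 0.4570 + 0.3580i
Iter 1: z = 0.4570 + 0.3580i, |z|^2 = 0.3370
Iter 2: z = 0.5377 + 0.6852i, |z|^2 = 0.7586
Iter 3: z = 0.2766 + 1.0949i, |z|^2 = 1.2752
Iter 4: z = -0.6652 + 0.9637i, |z|^2 = 1.3711
Iter 5: z = -0.0291 + -0.9241i, |z|^2 = 0.8547
Iter 6: z = -0.3960 + 0.4118i, |z|^2 = 0.3264
Iter 7: z = 0.4442 + 0.0318i, |z|^2 = 0.1984
Iter 8: z = 0.6533 + 0.3863i, |z|^2 = 0.5761
Iter 9: z = 0.7347 + 0.8627i, |z|^2 = 1.2840
Iter 10: z = 0.2524 + 1.6256i, |z|^2 = 2.7064
Iter 11: z = -2.1219 + 1.1787i, |z|^2 = 5.8920
Escaped at iteration 11

Answer: no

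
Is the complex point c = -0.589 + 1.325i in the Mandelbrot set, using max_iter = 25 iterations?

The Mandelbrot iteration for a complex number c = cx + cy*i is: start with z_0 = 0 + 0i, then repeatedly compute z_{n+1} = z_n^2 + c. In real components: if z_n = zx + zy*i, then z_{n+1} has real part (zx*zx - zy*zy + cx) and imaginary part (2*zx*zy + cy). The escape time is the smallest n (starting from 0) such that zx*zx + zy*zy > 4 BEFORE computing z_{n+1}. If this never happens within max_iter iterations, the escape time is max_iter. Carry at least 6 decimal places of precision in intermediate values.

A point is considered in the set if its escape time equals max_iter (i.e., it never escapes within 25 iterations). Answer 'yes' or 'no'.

z_0 = 0 + 0i, c = -0.5890 + 1.3250i
Iter 1: z = -0.5890 + 1.3250i, |z|^2 = 2.1025
Iter 2: z = -1.9977 + -0.2358i, |z|^2 = 4.0464
Escaped at iteration 2

Answer: no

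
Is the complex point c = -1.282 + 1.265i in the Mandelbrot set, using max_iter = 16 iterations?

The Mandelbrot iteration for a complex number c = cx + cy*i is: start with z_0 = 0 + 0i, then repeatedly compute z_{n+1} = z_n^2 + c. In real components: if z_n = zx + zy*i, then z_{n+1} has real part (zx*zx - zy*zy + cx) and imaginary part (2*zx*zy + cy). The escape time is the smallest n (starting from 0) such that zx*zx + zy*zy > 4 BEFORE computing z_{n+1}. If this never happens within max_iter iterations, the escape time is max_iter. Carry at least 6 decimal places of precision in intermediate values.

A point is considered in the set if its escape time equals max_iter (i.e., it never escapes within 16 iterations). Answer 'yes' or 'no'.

z_0 = 0 + 0i, c = -1.2820 + 1.2650i
Iter 1: z = -1.2820 + 1.2650i, |z|^2 = 3.2437
Iter 2: z = -1.2387 + -1.9785i, |z|^2 = 5.4487
Escaped at iteration 2

Answer: no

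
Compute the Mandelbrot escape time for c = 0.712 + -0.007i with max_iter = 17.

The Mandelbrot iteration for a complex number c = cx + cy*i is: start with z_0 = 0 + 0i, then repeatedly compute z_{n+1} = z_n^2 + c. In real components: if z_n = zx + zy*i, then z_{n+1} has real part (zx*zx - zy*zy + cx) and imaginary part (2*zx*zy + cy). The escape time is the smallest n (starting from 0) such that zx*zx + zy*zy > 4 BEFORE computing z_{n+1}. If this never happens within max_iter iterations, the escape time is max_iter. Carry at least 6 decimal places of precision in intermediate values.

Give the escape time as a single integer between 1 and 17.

z_0 = 0 + 0i, c = 0.7120 + -0.0070i
Iter 1: z = 0.7120 + -0.0070i, |z|^2 = 0.5070
Iter 2: z = 1.2189 + -0.0170i, |z|^2 = 1.4860
Iter 3: z = 2.1974 + -0.0484i, |z|^2 = 4.8310
Escaped at iteration 3

Answer: 3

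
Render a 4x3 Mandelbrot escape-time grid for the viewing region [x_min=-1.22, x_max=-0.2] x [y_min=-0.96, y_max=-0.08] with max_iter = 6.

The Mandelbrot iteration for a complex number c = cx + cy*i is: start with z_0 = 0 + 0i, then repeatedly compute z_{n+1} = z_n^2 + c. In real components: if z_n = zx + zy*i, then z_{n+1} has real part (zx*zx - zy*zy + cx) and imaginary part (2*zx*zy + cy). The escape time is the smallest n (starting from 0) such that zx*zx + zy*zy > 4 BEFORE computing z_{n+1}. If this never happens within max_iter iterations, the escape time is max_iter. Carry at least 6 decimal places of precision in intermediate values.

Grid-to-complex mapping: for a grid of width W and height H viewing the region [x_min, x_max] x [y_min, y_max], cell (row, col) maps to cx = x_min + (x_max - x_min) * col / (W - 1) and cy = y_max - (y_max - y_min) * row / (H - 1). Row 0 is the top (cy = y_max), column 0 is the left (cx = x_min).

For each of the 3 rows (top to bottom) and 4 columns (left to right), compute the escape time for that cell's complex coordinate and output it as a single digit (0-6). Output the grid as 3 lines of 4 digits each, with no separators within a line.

Answer: 6666
4566
3346

Derivation:
(row=0, col=0): c = -1.2200 + -0.0800i → escape time 6
(row=0, col=1): c = -0.8800 + -0.0800i → escape time 6
(row=0, col=2): c = -0.5400 + -0.0800i → escape time 6
(row=0, col=3): c = -0.2000 + -0.0800i → escape time 6
(row=1, col=0): c = -1.2200 + -0.5200i → escape time 4
(row=1, col=1): c = -0.8800 + -0.5200i → escape time 5
(row=1, col=2): c = -0.5400 + -0.5200i → escape time 6
(row=1, col=3): c = -0.2000 + -0.5200i → escape time 6
(row=2, col=0): c = -1.2200 + -0.9600i → escape time 3
(row=2, col=1): c = -0.8800 + -0.9600i → escape time 3
(row=2, col=2): c = -0.5400 + -0.9600i → escape time 4
(row=2, col=3): c = -0.2000 + -0.9600i → escape time 6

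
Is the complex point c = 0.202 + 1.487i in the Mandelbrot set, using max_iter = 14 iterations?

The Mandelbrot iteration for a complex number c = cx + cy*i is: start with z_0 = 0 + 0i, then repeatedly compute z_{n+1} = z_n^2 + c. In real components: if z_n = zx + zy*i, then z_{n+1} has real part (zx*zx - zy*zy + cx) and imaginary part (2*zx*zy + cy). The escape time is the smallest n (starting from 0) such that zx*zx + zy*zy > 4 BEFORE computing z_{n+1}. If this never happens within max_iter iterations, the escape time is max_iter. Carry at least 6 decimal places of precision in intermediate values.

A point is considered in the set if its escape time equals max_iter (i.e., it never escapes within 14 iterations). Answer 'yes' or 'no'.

Answer: no

Derivation:
z_0 = 0 + 0i, c = 0.2020 + 1.4870i
Iter 1: z = 0.2020 + 1.4870i, |z|^2 = 2.2520
Iter 2: z = -1.9684 + 2.0877i, |z|^2 = 8.2332
Escaped at iteration 2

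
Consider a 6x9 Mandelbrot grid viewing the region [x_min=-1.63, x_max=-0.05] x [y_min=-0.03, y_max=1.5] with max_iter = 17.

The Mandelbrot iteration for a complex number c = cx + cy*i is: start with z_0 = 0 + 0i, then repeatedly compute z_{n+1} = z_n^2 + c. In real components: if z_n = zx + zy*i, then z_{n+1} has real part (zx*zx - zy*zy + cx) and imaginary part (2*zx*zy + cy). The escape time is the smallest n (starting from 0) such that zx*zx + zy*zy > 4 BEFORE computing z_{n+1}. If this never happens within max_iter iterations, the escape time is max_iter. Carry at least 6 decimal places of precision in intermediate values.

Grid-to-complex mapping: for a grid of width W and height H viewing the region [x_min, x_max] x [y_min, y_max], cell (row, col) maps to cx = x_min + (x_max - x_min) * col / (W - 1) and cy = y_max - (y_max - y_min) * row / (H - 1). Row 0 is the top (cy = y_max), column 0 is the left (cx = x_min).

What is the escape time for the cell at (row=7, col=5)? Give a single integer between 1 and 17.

z_0 = 0 + 0i, c = -0.0500 + 0.1612i
Iter 1: z = -0.0500 + 0.1612i, |z|^2 = 0.0285
Iter 2: z = -0.0735 + 0.1451i, |z|^2 = 0.0265
Iter 3: z = -0.0657 + 0.1399i, |z|^2 = 0.0239
Iter 4: z = -0.0653 + 0.1429i, |z|^2 = 0.0247
Iter 5: z = -0.0662 + 0.1426i, |z|^2 = 0.0247
Iter 6: z = -0.0660 + 0.1424i, |z|^2 = 0.0246
Iter 7: z = -0.0659 + 0.1425i, |z|^2 = 0.0246
Iter 8: z = -0.0660 + 0.1425i, |z|^2 = 0.0246
Iter 9: z = -0.0659 + 0.1425i, |z|^2 = 0.0246
Iter 10: z = -0.0659 + 0.1425i, |z|^2 = 0.0246
Iter 11: z = -0.0659 + 0.1425i, |z|^2 = 0.0246
Iter 12: z = -0.0659 + 0.1425i, |z|^2 = 0.0246
Iter 13: z = -0.0659 + 0.1425i, |z|^2 = 0.0246
Iter 14: z = -0.0659 + 0.1425i, |z|^2 = 0.0246
Iter 15: z = -0.0659 + 0.1425i, |z|^2 = 0.0246
Iter 16: z = -0.0659 + 0.1425i, |z|^2 = 0.0246

Answer: 17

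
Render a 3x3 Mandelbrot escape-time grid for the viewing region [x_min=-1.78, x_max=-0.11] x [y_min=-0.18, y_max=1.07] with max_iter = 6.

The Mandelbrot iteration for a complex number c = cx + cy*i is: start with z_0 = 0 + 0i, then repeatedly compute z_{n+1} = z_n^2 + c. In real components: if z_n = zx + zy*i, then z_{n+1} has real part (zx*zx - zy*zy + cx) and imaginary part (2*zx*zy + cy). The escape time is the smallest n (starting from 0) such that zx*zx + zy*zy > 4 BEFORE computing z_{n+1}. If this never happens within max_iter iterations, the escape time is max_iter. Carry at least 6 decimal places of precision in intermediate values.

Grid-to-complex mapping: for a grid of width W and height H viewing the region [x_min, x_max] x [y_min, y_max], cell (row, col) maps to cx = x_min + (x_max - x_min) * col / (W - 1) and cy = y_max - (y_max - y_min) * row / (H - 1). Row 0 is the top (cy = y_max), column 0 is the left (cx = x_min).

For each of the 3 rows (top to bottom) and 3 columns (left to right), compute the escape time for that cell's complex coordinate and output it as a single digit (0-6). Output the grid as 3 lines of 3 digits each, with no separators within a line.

(row=0, col=0): c = -1.7800 + 1.0700i → escape time 1
(row=0, col=1): c = -0.9450 + 1.0700i → escape time 3
(row=0, col=2): c = -0.1100 + 1.0700i → escape time 6
(row=1, col=0): c = -1.7800 + 0.4450i → escape time 3
(row=1, col=1): c = -0.9450 + 0.4450i → escape time 6
(row=1, col=2): c = -0.1100 + 0.4450i → escape time 6
(row=2, col=0): c = -1.7800 + -0.1800i → escape time 4
(row=2, col=1): c = -0.9450 + -0.1800i → escape time 6
(row=2, col=2): c = -0.1100 + -0.1800i → escape time 6

Answer: 136
366
466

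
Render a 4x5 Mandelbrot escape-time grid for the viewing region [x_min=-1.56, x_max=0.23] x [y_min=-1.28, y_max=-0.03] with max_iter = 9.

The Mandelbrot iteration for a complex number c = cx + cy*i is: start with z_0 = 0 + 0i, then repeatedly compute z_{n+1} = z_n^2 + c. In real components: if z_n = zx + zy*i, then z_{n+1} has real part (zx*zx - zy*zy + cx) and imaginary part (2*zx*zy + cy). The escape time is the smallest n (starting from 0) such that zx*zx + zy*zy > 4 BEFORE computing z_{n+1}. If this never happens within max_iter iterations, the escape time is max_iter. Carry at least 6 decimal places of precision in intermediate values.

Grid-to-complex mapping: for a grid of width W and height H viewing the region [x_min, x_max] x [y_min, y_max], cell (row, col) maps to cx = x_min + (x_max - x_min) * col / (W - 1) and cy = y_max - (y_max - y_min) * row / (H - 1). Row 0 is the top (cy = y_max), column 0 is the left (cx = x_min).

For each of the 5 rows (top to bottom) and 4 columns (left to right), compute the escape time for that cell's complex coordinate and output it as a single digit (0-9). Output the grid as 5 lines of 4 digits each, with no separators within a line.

Answer: 8999
4999
3498
2354
1232

Derivation:
(row=0, col=0): c = -1.5600 + -0.0300i → escape time 8
(row=0, col=1): c = -0.9633 + -0.0300i → escape time 9
(row=0, col=2): c = -0.3667 + -0.0300i → escape time 9
(row=0, col=3): c = 0.2300 + -0.0300i → escape time 9
(row=1, col=0): c = -1.5600 + -0.3425i → escape time 4
(row=1, col=1): c = -0.9633 + -0.3425i → escape time 9
(row=1, col=2): c = -0.3667 + -0.3425i → escape time 9
(row=1, col=3): c = 0.2300 + -0.3425i → escape time 9
(row=2, col=0): c = -1.5600 + -0.6550i → escape time 3
(row=2, col=1): c = -0.9633 + -0.6550i → escape time 4
(row=2, col=2): c = -0.3667 + -0.6550i → escape time 9
(row=2, col=3): c = 0.2300 + -0.6550i → escape time 8
(row=3, col=0): c = -1.5600 + -0.9675i → escape time 2
(row=3, col=1): c = -0.9633 + -0.9675i → escape time 3
(row=3, col=2): c = -0.3667 + -0.9675i → escape time 5
(row=3, col=3): c = 0.2300 + -0.9675i → escape time 4
(row=4, col=0): c = -1.5600 + -1.2800i → escape time 1
(row=4, col=1): c = -0.9633 + -1.2800i → escape time 2
(row=4, col=2): c = -0.3667 + -1.2800i → escape time 3
(row=4, col=3): c = 0.2300 + -1.2800i → escape time 2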